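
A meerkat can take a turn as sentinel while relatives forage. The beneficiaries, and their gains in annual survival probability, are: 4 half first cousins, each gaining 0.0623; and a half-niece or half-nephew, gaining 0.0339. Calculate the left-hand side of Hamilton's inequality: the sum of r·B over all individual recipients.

r to a half first cousin = 0.0625 (half first cousins share one grandparent — one path of length 4: r = (1/2)^4 = 1/16).
r to a half-niece or half-nephew = 1/8 (half-aunt/uncle↔niece/nephew: one path of length 3: r = (1/2)^3 = 1/8).
Summing one r·B term per recipient: 4·0.0625·0.0623 + 1·0.125·0.0339 = 0.0198125.

0.0198125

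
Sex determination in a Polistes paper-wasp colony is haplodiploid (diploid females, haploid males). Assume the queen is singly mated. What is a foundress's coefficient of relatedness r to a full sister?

Haplodiploid full sisters inherit their father's entire haploid genome identically (contributing 1/2) and on average half of their mother's contribution (1/2 · 1/2 = 1/4); r = 1/2 + 1/4 = 3/4.

0.75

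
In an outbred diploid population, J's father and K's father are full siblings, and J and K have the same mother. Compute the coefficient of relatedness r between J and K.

0.375

Wright's path rule: contributions from independent ancestry routes add.
J and K are related in two ways: first cousins through their fathers (r = 1/8) and half-sibs through their shared mother (r = 1/4).
r = 1/8 + 1/4 = 0.375.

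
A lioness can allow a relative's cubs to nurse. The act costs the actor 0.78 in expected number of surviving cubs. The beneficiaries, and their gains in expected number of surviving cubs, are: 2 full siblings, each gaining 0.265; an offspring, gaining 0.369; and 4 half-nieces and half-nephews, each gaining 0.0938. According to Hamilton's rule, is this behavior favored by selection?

No

Hamilton's rule: the trait is favored when the sum of r·B over every recipient exceeds the actor's cost C.
r to a full sibling = 1/2 (full sibs share both parents — two paths of length 2: r = 2·(1/2)^2 = 1/2).
r to an offspring = 0.5 (one parent–offspring link: r = (1/2)^1 = 1/2).
r to a half-niece or half-nephew = 0.125 (half-aunt/uncle↔niece/nephew: one path of length 3: r = (1/2)^3 = 1/8).
Summing one r·B term per recipient: 2·0.5·0.265 + 1·0.5·0.369 + 4·0.125·0.0938 = 0.4964.
0.4964 < 0.78: the indirect benefit is less than the cost.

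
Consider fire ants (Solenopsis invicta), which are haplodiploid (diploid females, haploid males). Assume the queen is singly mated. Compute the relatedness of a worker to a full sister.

0.75

Haplodiploid full sisters inherit their father's entire haploid genome identically (contributing 1/2) and on average half of their mother's contribution (1/2 · 1/2 = 1/4); r = 1/2 + 1/4 = 3/4.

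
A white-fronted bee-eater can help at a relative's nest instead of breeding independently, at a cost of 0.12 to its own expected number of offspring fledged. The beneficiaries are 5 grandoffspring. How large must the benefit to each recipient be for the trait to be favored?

0.096

r to a grandoffspring = 0.25 (two parent–offspring links: r = (1/2)^2 = 1/4).
Hamilton's rule with n recipients of equal r: n·r·B > C, so B > C/(n·r) = 0.12/(5·0.25) = 0.096.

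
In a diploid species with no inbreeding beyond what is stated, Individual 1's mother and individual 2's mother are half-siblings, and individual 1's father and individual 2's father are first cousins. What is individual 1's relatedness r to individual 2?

Wright's path rule: contributions from independent ancestry routes add.
Individual 1 and individual 2 are related in two ways: half first cousins through their mothers (r = 1/16) and second cousins through their fathers (r = 1/32).
r = 1/16 + 1/32 = 0.09375.

0.09375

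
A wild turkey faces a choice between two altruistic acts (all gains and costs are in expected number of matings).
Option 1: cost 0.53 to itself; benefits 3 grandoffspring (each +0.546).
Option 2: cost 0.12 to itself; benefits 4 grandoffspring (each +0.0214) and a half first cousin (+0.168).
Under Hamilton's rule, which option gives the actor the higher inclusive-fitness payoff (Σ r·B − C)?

Option 2

Option 1: r to a grandoffspring = 0.25.
Option 1: Σ r·B − C = (3·0.25·0.546) − 0.53 = -0.1205.
Option 2: r to a grandoffspring = 0.25.
Option 2: r to a half first cousin = 0.0625.
Option 2: Σ r·B − C = (4·0.25·0.0214 + 1·0.0625·0.168) − 0.12 = -0.0881.
Option 2 has the higher net inclusive-fitness payoff.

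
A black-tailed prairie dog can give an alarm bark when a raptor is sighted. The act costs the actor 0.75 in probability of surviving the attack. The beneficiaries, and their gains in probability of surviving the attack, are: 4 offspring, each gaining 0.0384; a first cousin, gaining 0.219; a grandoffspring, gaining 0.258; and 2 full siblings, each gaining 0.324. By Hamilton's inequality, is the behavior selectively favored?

Hamilton's rule: the trait is favored when the sum of r·B over every recipient exceeds the actor's cost C.
r to an offspring = 1/2 (one parent–offspring link: r = (1/2)^1 = 1/2).
r to a first cousin = 1/8 (first cousins share one grandparent pair — two paths of length 4: r = 2·(1/2)^4 = 1/8).
r to a grandoffspring = 0.25 (two parent–offspring links: r = (1/2)^2 = 1/4).
r to a full sibling = 0.5 (full sibs share both parents — two paths of length 2: r = 2·(1/2)^2 = 1/2).
Summing one r·B term per recipient: 4·0.5·0.0384 + 1·0.125·0.219 + 1·0.25·0.258 + 2·0.5·0.324 = 0.492675.
0.492675 < 0.75: the indirect benefit is less than the cost.

No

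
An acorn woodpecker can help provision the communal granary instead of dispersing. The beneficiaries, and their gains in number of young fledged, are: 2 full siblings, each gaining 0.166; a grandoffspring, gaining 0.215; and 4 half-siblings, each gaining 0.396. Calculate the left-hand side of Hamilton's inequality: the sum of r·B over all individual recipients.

r to a full sibling = 0.5 (full sibs share both parents — two paths of length 2: r = 2·(1/2)^2 = 1/2).
r to a grandoffspring = 1/4 (two parent–offspring links: r = (1/2)^2 = 1/4).
r to a half-sibling = 0.25 (half-sibs share one parent — one path of length 2: r = (1/2)^2 = 1/4).
Summing one r·B term per recipient: 2·0.5·0.166 + 1·0.25·0.215 + 4·0.25·0.396 = 0.61575.

0.61575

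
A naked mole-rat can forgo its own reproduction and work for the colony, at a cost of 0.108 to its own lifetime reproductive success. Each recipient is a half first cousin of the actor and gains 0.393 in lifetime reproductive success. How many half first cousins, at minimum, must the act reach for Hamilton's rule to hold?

r to a half first cousin = 0.0625 (half first cousins share one grandparent — one path of length 4: r = (1/2)^4 = 1/16).
Hamilton's rule: n·r·B > C  ⇒  n > C/(r·B) = 0.108/(0.0625·0.393) = 4.397.
The smallest integer exceeding 4.397 is 5.

5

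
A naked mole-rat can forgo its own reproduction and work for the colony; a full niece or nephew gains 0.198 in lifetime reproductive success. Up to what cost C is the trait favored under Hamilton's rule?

r to a full niece or nephew = 0.25 (full aunt/uncle↔niece/nephew: two paths of length 3 through the shared grandparent pair: r = 2·(1/2)^3 = 1/4).
Hamilton's rule: n·r·B > C, so the trait is favored while C < n·r·B = 1·0.25·0.198 = 0.0495.

0.0495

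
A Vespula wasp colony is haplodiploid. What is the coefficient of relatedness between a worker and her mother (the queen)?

One meiotic link between diploid queen and diploid daughter: r = 1/2.

0.5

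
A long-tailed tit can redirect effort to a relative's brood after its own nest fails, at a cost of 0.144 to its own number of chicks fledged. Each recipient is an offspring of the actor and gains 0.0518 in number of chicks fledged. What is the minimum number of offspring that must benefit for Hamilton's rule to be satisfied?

r to an offspring = 1/2 (one parent–offspring link: r = (1/2)^1 = 1/2).
Hamilton's rule: n·r·B > C  ⇒  n > C/(r·B) = 0.144/(0.5·0.0518) = 5.56.
The smallest integer exceeding 5.56 is 6.

6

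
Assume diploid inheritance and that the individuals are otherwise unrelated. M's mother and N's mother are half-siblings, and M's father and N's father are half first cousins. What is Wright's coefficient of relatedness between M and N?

Relatedness sums over independent paths through distinct common ancestors.
M and N are related in two ways: half first cousins through their mothers (r = 1/16) and half second cousins through their fathers (r = 1/64).
r = 1/16 + 1/64 = 0.078125.

0.078125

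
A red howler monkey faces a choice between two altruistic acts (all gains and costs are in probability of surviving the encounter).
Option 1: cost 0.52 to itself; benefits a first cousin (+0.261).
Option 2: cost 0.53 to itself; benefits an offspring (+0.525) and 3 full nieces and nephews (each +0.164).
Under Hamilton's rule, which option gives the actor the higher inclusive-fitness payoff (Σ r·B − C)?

Option 1: r to a first cousin = 0.125.
Option 1: Σ r·B − C = (1·0.125·0.261) − 0.52 = -0.487375.
Option 2: r to an offspring = 0.5.
Option 2: r to a full niece or nephew = 0.25.
Option 2: Σ r·B − C = (1·0.5·0.525 + 3·0.25·0.164) − 0.53 = -0.1445.
Option 2 has the higher net inclusive-fitness payoff.

Option 2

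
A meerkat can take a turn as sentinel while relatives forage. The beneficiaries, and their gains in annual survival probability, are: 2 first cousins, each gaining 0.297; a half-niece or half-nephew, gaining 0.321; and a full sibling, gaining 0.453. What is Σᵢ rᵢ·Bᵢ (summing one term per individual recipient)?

r to a first cousin = 0.125 (first cousins share one grandparent pair — two paths of length 4: r = 2·(1/2)^4 = 1/8).
r to a half-niece or half-nephew = 0.125 (half-aunt/uncle↔niece/nephew: one path of length 3: r = (1/2)^3 = 1/8).
r to a full sibling = 0.5 (full sibs share both parents — two paths of length 2: r = 2·(1/2)^2 = 1/2).
Summing one r·B term per recipient: 2·0.125·0.297 + 1·0.125·0.321 + 1·0.5·0.453 = 0.340875.

0.340875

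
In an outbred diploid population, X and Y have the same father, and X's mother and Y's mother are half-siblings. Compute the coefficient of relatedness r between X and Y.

0.3125

Relatedness sums over independent paths through distinct common ancestors.
X and Y are related in two ways: half-sibs through their shared father (r = 1/4) and half first cousins through their mothers (r = 1/16).
r = 1/4 + 1/16 = 0.3125.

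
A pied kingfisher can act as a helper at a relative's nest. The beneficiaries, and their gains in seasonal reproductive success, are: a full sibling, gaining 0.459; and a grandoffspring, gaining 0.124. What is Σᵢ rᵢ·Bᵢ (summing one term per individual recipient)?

r to a full sibling = 0.5 (full sibs share both parents — two paths of length 2: r = 2·(1/2)^2 = 1/2).
r to a grandoffspring = 1/4 (two parent–offspring links: r = (1/2)^2 = 1/4).
Summing one r·B term per recipient: 1·0.5·0.459 + 1·0.25·0.124 = 0.2605.

0.2605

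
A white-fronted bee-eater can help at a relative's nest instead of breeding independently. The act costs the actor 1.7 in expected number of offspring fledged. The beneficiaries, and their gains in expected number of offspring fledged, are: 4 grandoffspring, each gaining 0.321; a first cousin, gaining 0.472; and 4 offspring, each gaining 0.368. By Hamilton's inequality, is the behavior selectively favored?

Hamilton's rule: the trait is favored when the sum of r·B over every recipient exceeds the actor's cost C.
r to a grandoffspring = 1/4 (two parent–offspring links: r = (1/2)^2 = 1/4).
r to a first cousin = 0.125 (first cousins share one grandparent pair — two paths of length 4: r = 2·(1/2)^4 = 1/8).
r to an offspring = 0.5 (one parent–offspring link: r = (1/2)^1 = 1/2).
Summing one r·B term per recipient: 4·0.25·0.321 + 1·0.125·0.472 + 4·0.5·0.368 = 1.116.
1.116 < 1.7: the indirect benefit is less than the cost.

No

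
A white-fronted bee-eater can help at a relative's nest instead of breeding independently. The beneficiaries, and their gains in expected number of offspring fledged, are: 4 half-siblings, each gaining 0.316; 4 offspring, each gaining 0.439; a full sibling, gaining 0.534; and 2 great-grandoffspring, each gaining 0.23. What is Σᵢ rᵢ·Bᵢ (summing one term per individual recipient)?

r to a half-sibling = 0.25 (half-sibs share one parent — one path of length 2: r = (1/2)^2 = 1/4).
r to an offspring = 0.5 (one parent–offspring link: r = (1/2)^1 = 1/2).
r to a full sibling = 1/2 (full sibs share both parents — two paths of length 2: r = 2·(1/2)^2 = 1/2).
r to a great-grandoffspring = 1/8 (three parent–offspring links: r = (1/2)^3 = 1/8).
Summing one r·B term per recipient: 4·0.25·0.316 + 4·0.5·0.439 + 1·0.5·0.534 + 2·0.125·0.23 = 1.5185.

1.5185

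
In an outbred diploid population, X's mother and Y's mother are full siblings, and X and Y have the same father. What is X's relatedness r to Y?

0.375

Wright's path rule: contributions from independent ancestry routes add.
X and Y are related in two ways: first cousins through their mothers (r = 1/8) and half-sibs through their shared father (r = 1/4).
r = 1/8 + 1/4 = 3/8 = 0.375.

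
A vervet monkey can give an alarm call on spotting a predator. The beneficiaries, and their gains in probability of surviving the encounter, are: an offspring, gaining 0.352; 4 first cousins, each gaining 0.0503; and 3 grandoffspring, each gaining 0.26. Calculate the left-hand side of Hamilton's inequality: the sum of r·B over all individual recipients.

0.39615

r to an offspring = 0.5 (one parent–offspring link: r = (1/2)^1 = 1/2).
r to a first cousin = 0.125 (first cousins share one grandparent pair — two paths of length 4: r = 2·(1/2)^4 = 1/8).
r to a grandoffspring = 0.25 (two parent–offspring links: r = (1/2)^2 = 1/4).
Summing one r·B term per recipient: 1·0.5·0.352 + 4·0.125·0.0503 + 3·0.25·0.26 = 0.39615.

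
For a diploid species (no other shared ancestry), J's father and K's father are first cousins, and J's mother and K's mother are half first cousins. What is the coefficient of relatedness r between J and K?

With two independent routes of shared ancestry, r is the sum of the two contributions.
J and K are related in two ways: second cousins through their fathers (r = 1/32) and half second cousins through their mothers (r = 1/64).
r = 1/32 + 1/64 = 3/64 = 0.046875.

0.046875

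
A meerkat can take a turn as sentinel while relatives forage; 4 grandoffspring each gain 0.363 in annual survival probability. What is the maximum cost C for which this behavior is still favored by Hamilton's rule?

0.363

r to a grandoffspring = 0.25 (two parent–offspring links: r = (1/2)^2 = 1/4).
Hamilton's rule: n·r·B > C, so the trait is favored while C < n·r·B = 4·0.25·0.363 = 0.363.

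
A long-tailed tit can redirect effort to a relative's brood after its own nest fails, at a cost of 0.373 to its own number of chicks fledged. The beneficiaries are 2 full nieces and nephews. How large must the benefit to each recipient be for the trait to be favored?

r to a full niece or nephew = 0.25 (full aunt/uncle↔niece/nephew: two paths of length 3 through the shared grandparent pair: r = 2·(1/2)^3 = 1/4).
Hamilton's rule with n recipients of equal r: n·r·B > C, so B > C/(n·r) = 0.373/(2·0.25) = 0.746.

0.746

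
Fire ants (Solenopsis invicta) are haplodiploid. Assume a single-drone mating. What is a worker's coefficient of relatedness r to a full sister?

0.75

Haplodiploid full sisters inherit their father's entire haploid genome identically (contributing 1/2) and on average half of their mother's contribution (1/2 · 1/2 = 1/4); r = 1/2 + 1/4 = 3/4.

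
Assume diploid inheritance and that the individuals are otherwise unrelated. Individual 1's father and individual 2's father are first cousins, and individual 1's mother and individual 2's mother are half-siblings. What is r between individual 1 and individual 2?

Independent pedigree routes through distinct common ancestors add.
Individual 1 and individual 2 are related in two ways: second cousins through their fathers (r = 1/32) and half first cousins through their mothers (r = 1/16).
r = 1/32 + 1/16 = 3/32 = 0.09375.

0.09375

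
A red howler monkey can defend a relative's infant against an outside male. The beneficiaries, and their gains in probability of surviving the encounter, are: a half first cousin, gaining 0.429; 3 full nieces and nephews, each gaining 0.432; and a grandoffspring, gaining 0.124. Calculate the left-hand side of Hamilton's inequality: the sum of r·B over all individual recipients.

0.3818125

r to a half first cousin = 1/16 (half first cousins share one grandparent — one path of length 4: r = (1/2)^4 = 1/16).
r to a full niece or nephew = 0.25 (full aunt/uncle↔niece/nephew: two paths of length 3 through the shared grandparent pair: r = 2·(1/2)^3 = 1/4).
r to a grandoffspring = 0.25 (two parent–offspring links: r = (1/2)^2 = 1/4).
Summing one r·B term per recipient: 1·0.0625·0.429 + 3·0.25·0.432 + 1·0.25·0.124 = 0.3818125.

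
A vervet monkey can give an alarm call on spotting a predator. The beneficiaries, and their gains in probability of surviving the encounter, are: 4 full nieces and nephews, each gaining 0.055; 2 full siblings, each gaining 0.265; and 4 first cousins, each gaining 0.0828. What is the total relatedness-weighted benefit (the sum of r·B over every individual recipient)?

0.3614

r to a full niece or nephew = 1/4 (full aunt/uncle↔niece/nephew: two paths of length 3 through the shared grandparent pair: r = 2·(1/2)^3 = 1/4).
r to a full sibling = 0.5 (full sibs share both parents — two paths of length 2: r = 2·(1/2)^2 = 1/2).
r to a first cousin = 1/8 (first cousins share one grandparent pair — two paths of length 4: r = 2·(1/2)^4 = 1/8).
Summing one r·B term per recipient: 4·0.25·0.055 + 2·0.5·0.265 + 4·0.125·0.0828 = 0.3614.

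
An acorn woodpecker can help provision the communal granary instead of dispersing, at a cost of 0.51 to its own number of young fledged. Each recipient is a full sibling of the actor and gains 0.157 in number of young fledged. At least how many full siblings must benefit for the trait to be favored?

7

r to a full sibling = 1/2 (full sibs share both parents — two paths of length 2: r = 2·(1/2)^2 = 1/2).
Hamilton's rule: n·r·B > C  ⇒  n > C/(r·B) = 0.51/(0.5·0.157) = 6.497.
The smallest integer exceeding 6.497 is 7.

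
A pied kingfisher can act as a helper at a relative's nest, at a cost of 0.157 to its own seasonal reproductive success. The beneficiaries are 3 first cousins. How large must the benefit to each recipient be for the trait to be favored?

0.4187

r to a first cousin = 1/8 (first cousins share one grandparent pair — two paths of length 4: r = 2·(1/2)^4 = 1/8).
Hamilton's rule with n recipients of equal r: n·r·B > C, so B > C/(n·r) = 0.157/(3·0.125) = 0.4187.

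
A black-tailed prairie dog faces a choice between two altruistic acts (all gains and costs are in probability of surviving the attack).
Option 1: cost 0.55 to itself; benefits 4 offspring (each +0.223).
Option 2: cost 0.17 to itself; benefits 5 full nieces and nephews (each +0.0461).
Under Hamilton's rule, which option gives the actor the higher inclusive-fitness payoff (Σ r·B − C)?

Option 1

Option 1: r to an offspring = 0.5.
Option 1: Σ r·B − C = (4·0.5·0.223) − 0.55 = -0.104.
Option 2: r to a full niece or nephew = 0.25.
Option 2: Σ r·B − C = (5·0.25·0.0461) − 0.17 = -0.112375.
Option 1 has the higher net inclusive-fitness payoff.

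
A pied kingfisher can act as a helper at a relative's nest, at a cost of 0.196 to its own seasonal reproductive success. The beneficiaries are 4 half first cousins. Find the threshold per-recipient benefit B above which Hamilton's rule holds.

r to a half first cousin = 0.0625 (half first cousins share one grandparent — one path of length 4: r = (1/2)^4 = 1/16).
Hamilton's rule with n recipients of equal r: n·r·B > C, so B > C/(n·r) = 0.196/(4·0.0625) = 0.784.

0.784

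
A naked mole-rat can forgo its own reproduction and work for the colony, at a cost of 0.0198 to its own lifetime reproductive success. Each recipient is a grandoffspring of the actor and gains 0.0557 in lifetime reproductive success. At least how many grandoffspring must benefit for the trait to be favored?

r to a grandoffspring = 1/4 (two parent–offspring links: r = (1/2)^2 = 1/4).
Hamilton's rule: n·r·B > C  ⇒  n > C/(r·B) = 0.0198/(0.25·0.0557) = 1.422.
The smallest integer exceeding 1.422 is 2.

2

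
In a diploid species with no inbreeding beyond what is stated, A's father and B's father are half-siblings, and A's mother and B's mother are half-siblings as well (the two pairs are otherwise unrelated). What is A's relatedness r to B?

0.125

With two independent routes of shared ancestry, r is the sum of the two contributions.
A and B are related in two ways: half first cousins through their fathers (r = 1/16) and half first cousins through their mothers (r = 1/16).
r = 1/16 + 1/16 = 1/8 = 0.125.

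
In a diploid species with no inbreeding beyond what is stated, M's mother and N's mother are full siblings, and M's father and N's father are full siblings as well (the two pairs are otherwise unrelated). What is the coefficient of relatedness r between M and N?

Independent pedigree routes through distinct common ancestors add.
M and N are related in two ways: first cousins through their mothers (r = 1/8) and first cousins through their fathers (r = 1/8) — i.e. double first cousins.
r = 1/8 + 1/8 = 0.25.

0.25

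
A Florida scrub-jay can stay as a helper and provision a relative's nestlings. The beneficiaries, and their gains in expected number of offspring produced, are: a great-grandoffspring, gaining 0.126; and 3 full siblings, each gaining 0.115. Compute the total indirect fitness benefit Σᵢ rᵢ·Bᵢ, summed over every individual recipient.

0.18825

r to a great-grandoffspring = 0.125 (three parent–offspring links: r = (1/2)^3 = 1/8).
r to a full sibling = 1/2 (full sibs share both parents — two paths of length 2: r = 2·(1/2)^2 = 1/2).
Summing one r·B term per recipient: 1·0.125·0.126 + 3·0.5·0.115 = 0.18825.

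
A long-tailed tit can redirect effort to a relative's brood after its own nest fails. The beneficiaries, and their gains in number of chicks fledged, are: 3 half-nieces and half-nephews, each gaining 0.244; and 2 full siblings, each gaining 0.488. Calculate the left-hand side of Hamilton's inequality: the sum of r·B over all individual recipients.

r to a half-niece or half-nephew = 0.125 (half-aunt/uncle↔niece/nephew: one path of length 3: r = (1/2)^3 = 1/8).
r to a full sibling = 0.5 (full sibs share both parents — two paths of length 2: r = 2·(1/2)^2 = 1/2).
Summing one r·B term per recipient: 3·0.125·0.244 + 2·0.5·0.488 = 0.5795.

0.5795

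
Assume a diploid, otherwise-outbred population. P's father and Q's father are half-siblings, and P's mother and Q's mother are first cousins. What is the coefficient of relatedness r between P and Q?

0.09375

Relatedness sums over independent paths through distinct common ancestors.
P and Q are related in two ways: half first cousins through their fathers (r = 1/16) and second cousins through their mothers (r = 1/32).
r = 1/16 + 1/32 = 0.09375.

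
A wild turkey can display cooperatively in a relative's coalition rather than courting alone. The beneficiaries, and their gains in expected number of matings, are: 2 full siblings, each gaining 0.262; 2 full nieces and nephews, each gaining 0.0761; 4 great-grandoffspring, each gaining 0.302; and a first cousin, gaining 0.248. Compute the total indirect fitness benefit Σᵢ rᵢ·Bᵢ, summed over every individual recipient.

0.48205

r to a full sibling = 0.5 (full sibs share both parents — two paths of length 2: r = 2·(1/2)^2 = 1/2).
r to a full niece or nephew = 1/4 (full aunt/uncle↔niece/nephew: two paths of length 3 through the shared grandparent pair: r = 2·(1/2)^3 = 1/4).
r to a great-grandoffspring = 0.125 (three parent–offspring links: r = (1/2)^3 = 1/8).
r to a first cousin = 0.125 (first cousins share one grandparent pair — two paths of length 4: r = 2·(1/2)^4 = 1/8).
Summing one r·B term per recipient: 2·0.5·0.262 + 2·0.25·0.0761 + 4·0.125·0.302 + 1·0.125·0.248 = 0.48205.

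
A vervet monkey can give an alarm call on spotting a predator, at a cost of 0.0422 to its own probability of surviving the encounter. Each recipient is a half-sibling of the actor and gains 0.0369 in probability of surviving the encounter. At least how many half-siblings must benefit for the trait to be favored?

5

r to a half-sibling = 0.25 (half-sibs share one parent — one path of length 2: r = (1/2)^2 = 1/4).
Hamilton's rule: n·r·B > C  ⇒  n > C/(r·B) = 0.0422/(0.25·0.0369) = 4.575.
The smallest integer exceeding 4.575 is 5.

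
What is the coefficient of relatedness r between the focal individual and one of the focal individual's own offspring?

Each parent–offspring link contributes a factor of 1/2, and independent paths through distinct common ancestors add.
One parent–offspring link: r = (1/2)^1 = 1/2.

0.5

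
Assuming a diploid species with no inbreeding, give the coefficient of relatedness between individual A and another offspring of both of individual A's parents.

0.5

Each parent–offspring link contributes a factor of 1/2, and independent paths through distinct common ancestors add.
Full sibs share both parents — two paths of length 2: r = 2·(1/2)^2 = 1/2.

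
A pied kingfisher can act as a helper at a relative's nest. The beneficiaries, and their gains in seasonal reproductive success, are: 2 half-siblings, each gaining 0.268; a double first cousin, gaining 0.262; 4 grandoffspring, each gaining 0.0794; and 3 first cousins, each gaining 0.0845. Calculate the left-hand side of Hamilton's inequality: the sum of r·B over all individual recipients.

r to a half-sibling = 0.25 (half-sibs share one parent — one path of length 2: r = (1/2)^2 = 1/4).
r to a double first cousin = 1/4 (double first cousins share both grandparent pairs — four paths of length 4: r = 4·(1/2)^4 = 1/4).
r to a grandoffspring = 0.25 (two parent–offspring links: r = (1/2)^2 = 1/4).
r to a first cousin = 1/8 (first cousins share one grandparent pair — two paths of length 4: r = 2·(1/2)^4 = 1/8).
Summing one r·B term per recipient: 2·0.25·0.268 + 1·0.25·0.262 + 4·0.25·0.0794 + 3·0.125·0.0845 = 0.3105875.

0.3105875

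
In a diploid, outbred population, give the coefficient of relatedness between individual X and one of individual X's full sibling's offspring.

0.25

Each parent–offspring link contributes a factor of 1/2, and independent paths through distinct common ancestors add.
Full aunt/uncle↔niece/nephew: two paths of length 3 through the shared grandparent pair: r = 2·(1/2)^3 = 1/4.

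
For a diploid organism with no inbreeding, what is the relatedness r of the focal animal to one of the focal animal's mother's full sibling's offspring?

Each parent–offspring link contributes a factor of 1/2, and independent paths through distinct common ancestors add.
First cousins share one grandparent pair — two paths of length 4: r = 2·(1/2)^4 = 1/8.

0.125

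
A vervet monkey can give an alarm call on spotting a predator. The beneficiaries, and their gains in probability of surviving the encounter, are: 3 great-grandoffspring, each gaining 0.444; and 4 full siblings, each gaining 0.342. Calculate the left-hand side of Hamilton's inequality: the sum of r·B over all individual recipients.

0.8505

r to a great-grandoffspring = 1/8 (three parent–offspring links: r = (1/2)^3 = 1/8).
r to a full sibling = 1/2 (full sibs share both parents — two paths of length 2: r = 2·(1/2)^2 = 1/2).
Summing one r·B term per recipient: 3·0.125·0.444 + 4·0.5·0.342 = 0.8505.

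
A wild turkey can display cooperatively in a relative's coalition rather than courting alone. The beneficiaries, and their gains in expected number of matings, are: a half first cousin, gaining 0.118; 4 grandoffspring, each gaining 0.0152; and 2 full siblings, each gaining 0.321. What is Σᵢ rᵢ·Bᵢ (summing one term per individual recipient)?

0.343575

r to a half first cousin = 0.0625 (half first cousins share one grandparent — one path of length 4: r = (1/2)^4 = 1/16).
r to a grandoffspring = 1/4 (two parent–offspring links: r = (1/2)^2 = 1/4).
r to a full sibling = 1/2 (full sibs share both parents — two paths of length 2: r = 2·(1/2)^2 = 1/2).
Summing one r·B term per recipient: 1·0.0625·0.118 + 4·0.25·0.0152 + 2·0.5·0.321 = 0.343575.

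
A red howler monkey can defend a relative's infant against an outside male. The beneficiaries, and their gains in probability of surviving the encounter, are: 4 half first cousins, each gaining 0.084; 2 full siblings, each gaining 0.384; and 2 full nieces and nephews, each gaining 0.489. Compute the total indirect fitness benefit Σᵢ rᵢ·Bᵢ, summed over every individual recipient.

0.6495

r to a half first cousin = 1/16 (half first cousins share one grandparent — one path of length 4: r = (1/2)^4 = 1/16).
r to a full sibling = 1/2 (full sibs share both parents — two paths of length 2: r = 2·(1/2)^2 = 1/2).
r to a full niece or nephew = 1/4 (full aunt/uncle↔niece/nephew: two paths of length 3 through the shared grandparent pair: r = 2·(1/2)^3 = 1/4).
Summing one r·B term per recipient: 4·0.0625·0.084 + 2·0.5·0.384 + 2·0.25·0.489 = 0.6495.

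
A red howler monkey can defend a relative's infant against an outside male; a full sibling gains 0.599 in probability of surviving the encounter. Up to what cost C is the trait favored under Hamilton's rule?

0.2995

r to a full sibling = 1/2 (full sibs share both parents — two paths of length 2: r = 2·(1/2)^2 = 1/2).
Hamilton's rule: n·r·B > C, so the trait is favored while C < n·r·B = 1·0.5·0.599 = 0.2995.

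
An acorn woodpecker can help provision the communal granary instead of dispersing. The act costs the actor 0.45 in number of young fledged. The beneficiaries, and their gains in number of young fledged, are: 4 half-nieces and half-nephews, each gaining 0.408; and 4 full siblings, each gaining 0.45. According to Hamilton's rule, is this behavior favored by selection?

Hamilton's rule: the trait is favored when the sum of r·B over every recipient exceeds the actor's cost C.
r to a half-niece or half-nephew = 0.125 (half-aunt/uncle↔niece/nephew: one path of length 3: r = (1/2)^3 = 1/8).
r to a full sibling = 0.5 (full sibs share both parents — two paths of length 2: r = 2·(1/2)^2 = 1/2).
Summing one r·B term per recipient: 4·0.125·0.408 + 4·0.5·0.45 = 1.104.
1.104 > 0.45: the indirect benefit exceeds the cost.

Yes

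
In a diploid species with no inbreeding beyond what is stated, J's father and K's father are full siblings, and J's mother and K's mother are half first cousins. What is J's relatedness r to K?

Wright's path rule: contributions from independent ancestry routes add.
J and K are related in two ways: first cousins through their fathers (r = 1/8) and half second cousins through their mothers (r = 1/64).
r = 1/8 + 1/64 = 9/64 = 0.140625.

0.140625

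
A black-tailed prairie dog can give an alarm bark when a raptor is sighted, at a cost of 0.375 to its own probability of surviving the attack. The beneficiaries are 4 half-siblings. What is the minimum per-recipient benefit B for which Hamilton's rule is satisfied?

r to a half-sibling = 1/4 (half-sibs share one parent — one path of length 2: r = (1/2)^2 = 1/4).
Hamilton's rule with n recipients of equal r: n·r·B > C, so B > C/(n·r) = 0.375/(4·0.25) = 0.375.

0.375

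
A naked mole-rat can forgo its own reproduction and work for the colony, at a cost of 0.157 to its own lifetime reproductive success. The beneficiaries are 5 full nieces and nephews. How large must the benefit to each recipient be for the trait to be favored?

0.1256

r to a full niece or nephew = 0.25 (full aunt/uncle↔niece/nephew: two paths of length 3 through the shared grandparent pair: r = 2·(1/2)^3 = 1/4).
Hamilton's rule with n recipients of equal r: n·r·B > C, so B > C/(n·r) = 0.157/(5·0.25) = 0.1256.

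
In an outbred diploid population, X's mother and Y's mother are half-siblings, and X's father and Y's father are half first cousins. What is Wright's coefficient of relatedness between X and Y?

0.078125

Independent pedigree routes through distinct common ancestors add.
X and Y are related in two ways: half first cousins through their mothers (r = 1/16) and half second cousins through their fathers (r = 1/64).
r = 1/16 + 1/64 = 5/64 = 0.078125.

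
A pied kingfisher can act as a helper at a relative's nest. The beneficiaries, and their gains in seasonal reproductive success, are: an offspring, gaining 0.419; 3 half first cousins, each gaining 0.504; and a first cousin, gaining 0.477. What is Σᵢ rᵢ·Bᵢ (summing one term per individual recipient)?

r to an offspring = 1/2 (one parent–offspring link: r = (1/2)^1 = 1/2).
r to a half first cousin = 1/16 (half first cousins share one grandparent — one path of length 4: r = (1/2)^4 = 1/16).
r to a first cousin = 0.125 (first cousins share one grandparent pair — two paths of length 4: r = 2·(1/2)^4 = 1/8).
Summing one r·B term per recipient: 1·0.5·0.419 + 3·0.0625·0.504 + 1·0.125·0.477 = 0.363625.

0.363625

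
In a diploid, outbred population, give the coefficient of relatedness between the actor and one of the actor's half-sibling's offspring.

Each parent–offspring link contributes a factor of 1/2, and independent paths through distinct common ancestors add.
Half-aunt/uncle↔niece/nephew: one path of length 3: r = (1/2)^3 = 1/8.

0.125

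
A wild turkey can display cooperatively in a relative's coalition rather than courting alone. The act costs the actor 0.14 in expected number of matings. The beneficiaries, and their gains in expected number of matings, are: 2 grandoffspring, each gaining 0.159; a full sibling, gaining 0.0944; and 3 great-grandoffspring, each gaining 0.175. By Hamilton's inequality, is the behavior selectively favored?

Yes

Hamilton's rule: the trait is favored when the sum of r·B over every recipient exceeds the actor's cost C.
r to a grandoffspring = 0.25 (two parent–offspring links: r = (1/2)^2 = 1/4).
r to a full sibling = 1/2 (full sibs share both parents — two paths of length 2: r = 2·(1/2)^2 = 1/2).
r to a great-grandoffspring = 0.125 (three parent–offspring links: r = (1/2)^3 = 1/8).
Summing one r·B term per recipient: 2·0.25·0.159 + 1·0.5·0.0944 + 3·0.125·0.175 = 0.192325.
0.192325 > 0.14: the indirect benefit exceeds the cost.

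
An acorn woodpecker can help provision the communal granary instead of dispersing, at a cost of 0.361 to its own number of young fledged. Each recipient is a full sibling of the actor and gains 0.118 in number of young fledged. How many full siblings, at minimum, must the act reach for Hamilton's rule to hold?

7

r to a full sibling = 0.5 (full sibs share both parents — two paths of length 2: r = 2·(1/2)^2 = 1/2).
Hamilton's rule: n·r·B > C  ⇒  n > C/(r·B) = 0.361/(0.5·0.118) = 6.119.
The smallest integer exceeding 6.119 is 7.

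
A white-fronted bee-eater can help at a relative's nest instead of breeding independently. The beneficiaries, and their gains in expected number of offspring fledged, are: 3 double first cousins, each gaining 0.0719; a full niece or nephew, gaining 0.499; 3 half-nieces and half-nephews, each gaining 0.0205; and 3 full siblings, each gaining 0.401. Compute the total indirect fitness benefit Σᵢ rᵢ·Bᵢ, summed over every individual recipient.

0.7878625

r to a double first cousin = 1/4 (double first cousins share both grandparent pairs — four paths of length 4: r = 4·(1/2)^4 = 1/4).
r to a full niece or nephew = 1/4 (full aunt/uncle↔niece/nephew: two paths of length 3 through the shared grandparent pair: r = 2·(1/2)^3 = 1/4).
r to a half-niece or half-nephew = 1/8 (half-aunt/uncle↔niece/nephew: one path of length 3: r = (1/2)^3 = 1/8).
r to a full sibling = 0.5 (full sibs share both parents — two paths of length 2: r = 2·(1/2)^2 = 1/2).
Summing one r·B term per recipient: 3·0.25·0.0719 + 1·0.25·0.499 + 3·0.125·0.0205 + 3·0.5·0.401 = 0.7878625.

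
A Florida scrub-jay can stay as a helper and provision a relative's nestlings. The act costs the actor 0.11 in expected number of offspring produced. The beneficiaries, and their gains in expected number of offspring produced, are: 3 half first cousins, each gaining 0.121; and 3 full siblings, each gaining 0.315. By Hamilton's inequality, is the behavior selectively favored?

Hamilton's rule: the trait is favored when the sum of r·B over every recipient exceeds the actor's cost C.
r to a half first cousin = 0.0625 (half first cousins share one grandparent — one path of length 4: r = (1/2)^4 = 1/16).
r to a full sibling = 0.5 (full sibs share both parents — two paths of length 2: r = 2·(1/2)^2 = 1/2).
Summing one r·B term per recipient: 3·0.0625·0.121 + 3·0.5·0.315 = 0.4951875.
0.4951875 > 0.11: the indirect benefit exceeds the cost.

Yes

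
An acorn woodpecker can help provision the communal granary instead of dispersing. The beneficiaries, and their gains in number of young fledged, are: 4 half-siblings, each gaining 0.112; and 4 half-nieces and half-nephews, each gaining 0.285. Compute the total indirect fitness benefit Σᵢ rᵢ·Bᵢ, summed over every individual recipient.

0.2545

r to a half-sibling = 1/4 (half-sibs share one parent — one path of length 2: r = (1/2)^2 = 1/4).
r to a half-niece or half-nephew = 1/8 (half-aunt/uncle↔niece/nephew: one path of length 3: r = (1/2)^3 = 1/8).
Summing one r·B term per recipient: 4·0.25·0.112 + 4·0.125·0.285 = 0.2545.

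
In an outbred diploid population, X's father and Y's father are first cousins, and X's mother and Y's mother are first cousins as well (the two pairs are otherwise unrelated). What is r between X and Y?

Relatedness sums over independent paths through distinct common ancestors.
X and Y are related in two ways: second cousins through their fathers (r = 1/32) and second cousins through their mothers (r = 1/32).
r = 1/32 + 1/32 = 0.0625.

0.0625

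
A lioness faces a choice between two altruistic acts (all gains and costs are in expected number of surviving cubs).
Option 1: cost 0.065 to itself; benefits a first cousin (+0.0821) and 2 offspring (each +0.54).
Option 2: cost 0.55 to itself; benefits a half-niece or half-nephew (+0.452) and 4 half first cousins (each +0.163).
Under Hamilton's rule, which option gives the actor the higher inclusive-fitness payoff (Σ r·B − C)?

Option 1

Option 1: r to a first cousin = 0.125.
Option 1: r to an offspring = 0.5.
Option 1: Σ r·B − C = (1·0.125·0.0821 + 2·0.5·0.54) − 0.065 = 0.4852625.
Option 2: r to a half-niece or half-nephew = 0.125.
Option 2: r to a half first cousin = 0.0625.
Option 2: Σ r·B − C = (1·0.125·0.452 + 4·0.0625·0.163) − 0.55 = -0.45275.
Option 1 has the higher net inclusive-fitness payoff.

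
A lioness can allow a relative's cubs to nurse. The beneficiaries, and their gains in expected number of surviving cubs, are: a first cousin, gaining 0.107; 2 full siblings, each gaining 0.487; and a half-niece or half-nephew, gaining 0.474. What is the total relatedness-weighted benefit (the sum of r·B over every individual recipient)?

r to a first cousin = 1/8 (first cousins share one grandparent pair — two paths of length 4: r = 2·(1/2)^4 = 1/8).
r to a full sibling = 1/2 (full sibs share both parents — two paths of length 2: r = 2·(1/2)^2 = 1/2).
r to a half-niece or half-nephew = 0.125 (half-aunt/uncle↔niece/nephew: one path of length 3: r = (1/2)^3 = 1/8).
Summing one r·B term per recipient: 1·0.125·0.107 + 2·0.5·0.487 + 1·0.125·0.474 = 0.559625.

0.559625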